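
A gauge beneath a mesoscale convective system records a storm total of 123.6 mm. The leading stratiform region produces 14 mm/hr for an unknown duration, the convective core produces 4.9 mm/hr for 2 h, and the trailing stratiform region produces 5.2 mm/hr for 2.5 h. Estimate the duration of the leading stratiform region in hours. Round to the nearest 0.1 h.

Known phases: 4.9 × 2 + 5.2 × 2.5 = 9.8 + 13 = 22.8 mm.
Remaining depth = 123.6 − 22.8 = 100.8 mm.
Duration = 100.8 / 14 = 7.2 h.

duration ≈ 7.2 h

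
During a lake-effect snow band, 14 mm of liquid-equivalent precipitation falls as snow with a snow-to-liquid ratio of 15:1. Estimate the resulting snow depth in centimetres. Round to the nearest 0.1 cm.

Snow depth = liquid × ratio = 14 mm × 15 = 210 mm = 21.0 cm.

snow depth ≈ 21.0 cm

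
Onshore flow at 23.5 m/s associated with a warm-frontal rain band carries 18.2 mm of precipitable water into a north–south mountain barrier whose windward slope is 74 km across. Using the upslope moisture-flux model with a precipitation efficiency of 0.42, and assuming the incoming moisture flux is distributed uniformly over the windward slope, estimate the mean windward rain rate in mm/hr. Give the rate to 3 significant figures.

Incoming column moisture flux per unit ridge length: F = V × PW = 23.5 × 18.2 = 427.7 mm·m/s.
Spread over the 74 km slope with efficiency ε = 0.42: R = ε·F/W = 0.42 × 427.7 / 74000 m = 2.427e-03 mm/s.
R = 2.427e-03 × 3600 = 8.74 mm/hr.

R ≈ 8.74 mm/hr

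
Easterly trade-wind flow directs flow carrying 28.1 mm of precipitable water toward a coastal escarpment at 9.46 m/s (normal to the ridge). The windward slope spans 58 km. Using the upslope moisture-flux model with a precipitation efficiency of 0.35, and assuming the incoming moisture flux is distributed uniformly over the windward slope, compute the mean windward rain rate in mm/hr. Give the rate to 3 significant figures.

R ≈ 5.77 mm/hr

Incoming column moisture flux per unit ridge length: F = V × PW = 9.46 × 28.1 = 265.826 mm·m/s.
Spread over the 58 km slope with efficiency ε = 0.35: R = ε·F/W = 0.35 × 265.826 / 58000 m = 1.604e-03 mm/s.
R = 1.604e-03 × 3600 = 5.77 mm/hr.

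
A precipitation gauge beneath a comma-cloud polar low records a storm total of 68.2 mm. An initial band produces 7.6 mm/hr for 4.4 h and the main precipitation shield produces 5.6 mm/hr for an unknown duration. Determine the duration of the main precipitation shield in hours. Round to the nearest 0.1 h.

Known phases: 7.6 × 4.4 = 33.44 mm.
Remaining depth = 68.2 − 33.44 = 34.76 mm.
Duration = 34.76 / 5.6 = 6.2 h.

duration ≈ 6.2 h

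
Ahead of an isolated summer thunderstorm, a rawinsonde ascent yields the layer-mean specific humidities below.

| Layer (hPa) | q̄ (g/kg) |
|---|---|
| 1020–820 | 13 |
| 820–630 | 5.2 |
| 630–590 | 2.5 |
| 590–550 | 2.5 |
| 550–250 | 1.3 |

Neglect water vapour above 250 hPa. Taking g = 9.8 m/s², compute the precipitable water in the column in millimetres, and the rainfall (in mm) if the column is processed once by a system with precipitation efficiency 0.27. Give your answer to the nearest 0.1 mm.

PW ≈ 42.6 mm; rainfall ≈ 11.5 mm

Precipitable water is the column-integrated vapour mass per unit area: PW = (1/g) Σ q̄ Δp, with q in kg/kg and Δp in Pa (1 kg/m² of water = 1 mm).
Layer 1020–820 hPa: Δp = 200 hPa = 20000 Pa, q̄ = 0.013 kg/kg → 0.013 × 20000 / 9.8 = 26.53 mm
Layer 820–630 hPa: Δp = 190 hPa = 19000 Pa, q̄ = 0.0052 kg/kg → 0.0052 × 19000 / 9.8 = 10.08 mm
Layer 630–590 hPa: Δp = 40 hPa = 4000 Pa, q̄ = 0.0025 kg/kg → 0.0025 × 4000 / 9.8 = 1.02 mm
Layer 590–550 hPa: Δp = 40 hPa = 4000 Pa, q̄ = 0.0025 kg/kg → 0.0025 × 4000 / 9.8 = 1.02 mm
Layer 550–250 hPa: Δp = 300 hPa = 30000 Pa, q̄ = 0.0013 kg/kg → 0.0013 × 30000 / 9.8 = 3.98 mm
PW = 26.53 + 10.08 + 1.02 + 1.02 + 3.98 = 42.63 ≈ 42.6 mm.
Rainfall = ε × PW = 0.27 × 42.6 = 11.5 mm.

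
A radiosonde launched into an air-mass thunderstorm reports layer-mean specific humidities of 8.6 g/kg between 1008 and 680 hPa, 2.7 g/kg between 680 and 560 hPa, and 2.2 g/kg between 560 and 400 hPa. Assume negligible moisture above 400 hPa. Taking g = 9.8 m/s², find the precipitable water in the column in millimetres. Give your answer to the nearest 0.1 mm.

Precipitable water is the column-integrated vapour mass per unit area: PW = (1/g) Σ q̄ Δp, with q in kg/kg and Δp in Pa (1 kg/m² of water = 1 mm).
Layer 1008–680 hPa: Δp = 328 hPa = 32800 Pa, q̄ = 0.0086 kg/kg → 0.0086 × 32800 / 9.8 = 28.78 mm
Layer 680–560 hPa: Δp = 120 hPa = 12000 Pa, q̄ = 0.0027 kg/kg → 0.0027 × 12000 / 9.8 = 3.31 mm
Layer 560–400 hPa: Δp = 160 hPa = 16000 Pa, q̄ = 0.0022 kg/kg → 0.0022 × 16000 / 9.8 = 3.59 mm
PW = 28.78 + 3.31 + 3.59 = 35.68 ≈ 35.7 mm.

PW ≈ 35.7 mm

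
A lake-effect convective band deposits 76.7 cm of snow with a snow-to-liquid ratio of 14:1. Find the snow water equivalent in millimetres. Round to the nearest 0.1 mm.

SWE = snow depth / ratio = 76.7 cm / 14 = 5.479 cm = 54.8 mm.

SWE ≈ 54.8 mm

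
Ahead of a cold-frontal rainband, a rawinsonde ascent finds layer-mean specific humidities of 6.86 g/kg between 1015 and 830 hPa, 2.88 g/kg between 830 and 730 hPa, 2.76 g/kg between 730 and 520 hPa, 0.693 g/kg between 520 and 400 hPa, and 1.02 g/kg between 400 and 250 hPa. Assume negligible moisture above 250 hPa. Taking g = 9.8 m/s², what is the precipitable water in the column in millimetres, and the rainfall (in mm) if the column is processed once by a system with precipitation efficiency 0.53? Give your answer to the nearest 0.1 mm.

PW ≈ 24.2 mm; rainfall ≈ 12.8 mm

Precipitable water is the column-integrated vapour mass per unit area: PW = (1/g) Σ q̄ Δp, with q in kg/kg and Δp in Pa (1 kg/m² of water = 1 mm).
Layer 1015–830 hPa: Δp = 185 hPa = 18500 Pa, q̄ = 0.00686 kg/kg → 0.00686 × 18500 / 9.8 = 12.95 mm
Layer 830–730 hPa: Δp = 100 hPa = 10000 Pa, q̄ = 0.00288 kg/kg → 0.00288 × 10000 / 9.8 = 2.94 mm
Layer 730–520 hPa: Δp = 210 hPa = 21000 Pa, q̄ = 0.00276 kg/kg → 0.00276 × 21000 / 9.8 = 5.91 mm
Layer 520–400 hPa: Δp = 120 hPa = 12000 Pa, q̄ = 0.000693 kg/kg → 0.000693 × 12000 / 9.8 = 0.85 mm
Layer 400–250 hPa: Δp = 150 hPa = 15000 Pa, q̄ = 0.00102 kg/kg → 0.00102 × 15000 / 9.8 = 1.56 mm
PW = 12.95 + 2.94 + 5.91 + 0.85 + 1.56 = 24.21 ≈ 24.2 mm.
Rainfall = ε × PW = 0.53 × 24.2 = 12.8 mm.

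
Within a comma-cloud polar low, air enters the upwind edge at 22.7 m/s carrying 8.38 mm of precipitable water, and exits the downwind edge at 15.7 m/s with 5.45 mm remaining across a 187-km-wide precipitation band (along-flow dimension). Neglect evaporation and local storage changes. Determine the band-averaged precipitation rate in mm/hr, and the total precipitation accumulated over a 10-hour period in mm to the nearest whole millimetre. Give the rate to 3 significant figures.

R ≈ 2.01 mm/hr; total ≈ 20 mm

Column moisture flux per unit crosswind length is F = V × PW.
Inflow: F_in = 22.7 × 8.38 = 190.226 mm·m/s
Outflow: F_out = 15.7 × 5.45 = 85.565 mm·m/s
Steady-state rate R = (F_in − F_out)/L = (190.226 − 85.565) / 187000 m = 5.597e-04 mm/s.
R = 5.597e-04 × 3600 = 2.01 mm/hr.
Over 10 h: total = 2.01 × 10 = 20.1 ≈ 20 mm.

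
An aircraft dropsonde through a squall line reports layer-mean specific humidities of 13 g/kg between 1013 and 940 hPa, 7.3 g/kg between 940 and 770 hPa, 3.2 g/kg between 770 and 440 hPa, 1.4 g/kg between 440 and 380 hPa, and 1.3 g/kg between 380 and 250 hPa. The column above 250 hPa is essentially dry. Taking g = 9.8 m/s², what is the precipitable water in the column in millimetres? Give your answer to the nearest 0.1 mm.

Precipitable water is the column-integrated vapour mass per unit area: PW = (1/g) Σ q̄ Δp, with q in kg/kg and Δp in Pa (1 kg/m² of water = 1 mm).
Layer 1013–940 hPa: Δp = 73 hPa = 7300 Pa, q̄ = 0.013 kg/kg → 0.013 × 7300 / 9.8 = 9.68 mm
Layer 940–770 hPa: Δp = 170 hPa = 17000 Pa, q̄ = 0.0073 kg/kg → 0.0073 × 17000 / 9.8 = 12.66 mm
Layer 770–440 hPa: Δp = 330 hPa = 33000 Pa, q̄ = 0.0032 kg/kg → 0.0032 × 33000 / 9.8 = 10.78 mm
Layer 440–380 hPa: Δp = 60 hPa = 6000 Pa, q̄ = 0.0014 kg/kg → 0.0014 × 6000 / 9.8 = 0.86 mm
Layer 380–250 hPa: Δp = 130 hPa = 13000 Pa, q̄ = 0.0013 kg/kg → 0.0013 × 13000 / 9.8 = 1.72 mm
PW = 9.68 + 12.66 + 10.78 + 0.86 + 1.72 = 35.70 ≈ 35.7 mm.

PW ≈ 35.7 mm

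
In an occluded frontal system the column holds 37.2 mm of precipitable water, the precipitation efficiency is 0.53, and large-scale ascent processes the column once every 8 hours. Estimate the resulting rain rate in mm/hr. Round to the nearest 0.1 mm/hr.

Each overturning extracts ε × PW = 0.53 × 37.2 = 19.716 mm.
Rate = ε·PW / τ = 19.716 / 8 h = 2.5 mm/hr.

R ≈ 2.5 mm/hr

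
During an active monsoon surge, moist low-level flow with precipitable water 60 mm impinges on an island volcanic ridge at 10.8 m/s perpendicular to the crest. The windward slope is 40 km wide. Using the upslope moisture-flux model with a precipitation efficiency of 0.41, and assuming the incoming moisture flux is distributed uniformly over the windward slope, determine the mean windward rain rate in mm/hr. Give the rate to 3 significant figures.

R ≈ 23.9 mm/hr

Incoming column moisture flux per unit ridge length: F = V × PW = 10.8 × 60 = 648 mm·m/s.
Spread over the 40 km slope with efficiency ε = 0.41: R = ε·F/W = 0.41 × 648 / 40000 m = 6.642e-03 mm/s.
R = 6.642e-03 × 3600 = 23.9 mm/hr.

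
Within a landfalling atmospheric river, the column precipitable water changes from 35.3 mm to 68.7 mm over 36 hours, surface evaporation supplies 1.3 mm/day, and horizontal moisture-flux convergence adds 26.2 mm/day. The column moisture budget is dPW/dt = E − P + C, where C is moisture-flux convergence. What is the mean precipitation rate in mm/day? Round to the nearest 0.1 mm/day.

P ≈ 5.2 mm/day

dPW/dt = (68.7 − 35.3) mm / (36/24 day) = +22.267 mm/day.
P = E + C − dPW/dt = 1.3 + (26.2) − (+22.267) = 5.2 mm/day.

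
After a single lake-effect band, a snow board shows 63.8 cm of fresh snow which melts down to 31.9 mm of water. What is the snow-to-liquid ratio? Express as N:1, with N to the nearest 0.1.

Ratio = snow depth / SWE = 638 mm / 31.9 mm = 20.0, i.e. 20.0:1.

ratio ≈ 20.0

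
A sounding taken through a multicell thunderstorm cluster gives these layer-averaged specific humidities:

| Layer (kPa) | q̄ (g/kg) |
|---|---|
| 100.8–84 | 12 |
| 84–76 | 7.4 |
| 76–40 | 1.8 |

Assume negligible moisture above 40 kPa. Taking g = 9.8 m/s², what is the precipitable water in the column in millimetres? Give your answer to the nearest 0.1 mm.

Precipitable water is the column-integrated vapour mass per unit area: PW = (1/g) Σ q̄ Δp, with q in kg/kg and Δp in Pa (1 kg/m² of water = 1 mm).
Layer 100.8–84 kPa: Δp = 168 hPa = 16800 Pa, q̄ = 0.012 kg/kg → 0.012 × 16800 / 9.8 = 20.57 mm
Layer 84–76 kPa: Δp = 80 hPa = 8000 Pa, q̄ = 0.0074 kg/kg → 0.0074 × 8000 / 9.8 = 6.04 mm
Layer 76–40 kPa: Δp = 360 hPa = 36000 Pa, q̄ = 0.0018 kg/kg → 0.0018 × 36000 / 9.8 = 6.61 mm
PW = 20.57 + 6.04 + 6.61 = 33.22 ≈ 33.2 mm.

PW ≈ 33.2 mm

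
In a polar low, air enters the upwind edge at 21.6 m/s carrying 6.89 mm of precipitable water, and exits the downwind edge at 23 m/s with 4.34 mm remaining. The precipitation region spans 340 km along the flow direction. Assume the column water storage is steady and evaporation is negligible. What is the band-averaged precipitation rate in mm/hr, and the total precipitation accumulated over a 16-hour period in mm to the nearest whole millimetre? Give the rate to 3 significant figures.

R ≈ 0.519 mm/hr; total ≈ 8 mm

Column moisture flux per unit crosswind length is F = V × PW.
Inflow: F_in = 21.6 × 6.89 = 148.824 mm·m/s
Outflow: F_out = 23 × 4.34 = 99.82 mm·m/s
Steady-state rate R = (F_in − F_out)/L = (148.824 − 99.82) / 340000 m = 1.441e-04 mm/s.
R = 1.441e-04 × 3600 = 0.519 mm/hr.
Over 16 h: total = 0.519 × 16 = 8.304 ≈ 8 mm.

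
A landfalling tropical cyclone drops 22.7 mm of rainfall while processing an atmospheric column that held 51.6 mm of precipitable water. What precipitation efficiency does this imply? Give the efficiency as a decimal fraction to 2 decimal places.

ε ≈ 0.44

ε = rainfall / PW = 22.7 / 51.6 = 0.44.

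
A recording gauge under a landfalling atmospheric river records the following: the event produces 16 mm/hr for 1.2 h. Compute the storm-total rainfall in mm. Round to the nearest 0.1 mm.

Total = Σ Rᵢ Δtᵢ = 16 × 1.2
      = 19.2 = 19.2 mm.

total ≈ 19.2 mm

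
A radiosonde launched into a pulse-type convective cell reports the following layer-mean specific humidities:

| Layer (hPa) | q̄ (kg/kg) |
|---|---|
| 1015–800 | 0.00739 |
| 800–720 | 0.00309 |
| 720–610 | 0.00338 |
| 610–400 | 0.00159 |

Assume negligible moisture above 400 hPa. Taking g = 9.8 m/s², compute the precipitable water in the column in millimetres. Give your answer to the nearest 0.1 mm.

Precipitable water is the column-integrated vapour mass per unit area: PW = (1/g) Σ q̄ Δp, with q in kg/kg and Δp in Pa (1 kg/m² of water = 1 mm).
Layer 1015–800 hPa: Δp = 215 hPa = 21500 Pa, q̄ = 0.00739 kg/kg → 0.00739 × 21500 / 9.8 = 16.21 mm
Layer 800–720 hPa: Δp = 80 hPa = 8000 Pa, q̄ = 0.00309 kg/kg → 0.00309 × 8000 / 9.8 = 2.52 mm
Layer 720–610 hPa: Δp = 110 hPa = 11000 Pa, q̄ = 0.00338 kg/kg → 0.00338 × 11000 / 9.8 = 3.79 mm
Layer 610–400 hPa: Δp = 210 hPa = 21000 Pa, q̄ = 0.00159 kg/kg → 0.00159 × 21000 / 9.8 = 3.41 mm
PW = 16.21 + 2.52 + 3.79 + 3.41 = 25.93 ≈ 25.9 mm.

PW ≈ 25.9 mm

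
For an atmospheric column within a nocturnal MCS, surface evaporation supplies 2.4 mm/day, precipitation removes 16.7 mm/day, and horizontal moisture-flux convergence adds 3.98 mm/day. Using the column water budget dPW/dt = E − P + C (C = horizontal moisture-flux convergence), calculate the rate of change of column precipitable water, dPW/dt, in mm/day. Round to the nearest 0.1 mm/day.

dPW/dt = E − P + C = 2.4 − 16.7 + (3.98) = -10.3 mm/day.

dPW/dt ≈ -10.3 mm/day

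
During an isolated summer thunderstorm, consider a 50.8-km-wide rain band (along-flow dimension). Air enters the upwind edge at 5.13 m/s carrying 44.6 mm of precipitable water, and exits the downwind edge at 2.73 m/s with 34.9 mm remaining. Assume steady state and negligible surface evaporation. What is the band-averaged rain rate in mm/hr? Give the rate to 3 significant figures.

Column moisture flux per unit crosswind length is F = V × PW.
Inflow: F_in = 5.13 × 44.6 = 228.798 mm·m/s
Outflow: F_out = 2.73 × 34.9 = 95.277 mm·m/s
Steady-state rate R = (F_in − F_out)/L = (228.798 − 95.277) / 50800 m = 2.628e-03 mm/s.
R = 2.628e-03 × 3600 = 9.46 mm/hr.

R ≈ 9.46 mm/hr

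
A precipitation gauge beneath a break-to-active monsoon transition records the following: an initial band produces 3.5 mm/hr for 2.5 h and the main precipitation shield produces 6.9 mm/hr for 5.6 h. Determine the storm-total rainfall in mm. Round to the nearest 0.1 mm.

total ≈ 47.4 mm

Total = Σ Rᵢ Δtᵢ = 3.5 × 2.5 + 6.9 × 5.6
      = 8.75 + 38.64 = 47.4 mm.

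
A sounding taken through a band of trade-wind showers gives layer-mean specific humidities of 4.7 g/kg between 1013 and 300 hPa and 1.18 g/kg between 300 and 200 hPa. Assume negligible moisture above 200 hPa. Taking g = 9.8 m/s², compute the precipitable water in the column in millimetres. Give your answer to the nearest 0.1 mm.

PW ≈ 35.4 mm

Precipitable water is the column-integrated vapour mass per unit area: PW = (1/g) Σ q̄ Δp, with q in kg/kg and Δp in Pa (1 kg/m² of water = 1 mm).
Layer 1013–300 hPa: Δp = 713 hPa = 71300 Pa, q̄ = 0.0047 kg/kg → 0.0047 × 71300 / 9.8 = 34.19 mm
Layer 300–200 hPa: Δp = 100 hPa = 10000 Pa, q̄ = 0.00118 kg/kg → 0.00118 × 10000 / 9.8 = 1.20 mm
PW = 34.19 + 1.20 = 35.39 ≈ 35.4 mm.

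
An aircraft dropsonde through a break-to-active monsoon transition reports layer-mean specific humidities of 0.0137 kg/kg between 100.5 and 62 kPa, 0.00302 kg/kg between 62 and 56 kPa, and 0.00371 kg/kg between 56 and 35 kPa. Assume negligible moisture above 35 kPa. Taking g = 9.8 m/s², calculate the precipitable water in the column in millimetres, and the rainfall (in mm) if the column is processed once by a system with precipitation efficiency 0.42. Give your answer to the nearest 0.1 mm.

Precipitable water is the column-integrated vapour mass per unit area: PW = (1/g) Σ q̄ Δp, with q in kg/kg and Δp in Pa (1 kg/m² of water = 1 mm).
Layer 100.5–62 kPa: Δp = 385 hPa = 38500 Pa, q̄ = 0.0137 kg/kg → 0.0137 × 38500 / 9.8 = 53.82 mm
Layer 62–56 kPa: Δp = 60 hPa = 6000 Pa, q̄ = 0.00302 kg/kg → 0.00302 × 6000 / 9.8 = 1.85 mm
Layer 56–35 kPa: Δp = 210 hPa = 21000 Pa, q̄ = 0.00371 kg/kg → 0.00371 × 21000 / 9.8 = 7.95 mm
PW = 53.82 + 1.85 + 7.95 = 63.62 ≈ 63.6 mm.
Rainfall = ε × PW = 0.42 × 63.6 = 26.7 mm.

PW ≈ 63.6 mm; rainfall ≈ 26.7 mm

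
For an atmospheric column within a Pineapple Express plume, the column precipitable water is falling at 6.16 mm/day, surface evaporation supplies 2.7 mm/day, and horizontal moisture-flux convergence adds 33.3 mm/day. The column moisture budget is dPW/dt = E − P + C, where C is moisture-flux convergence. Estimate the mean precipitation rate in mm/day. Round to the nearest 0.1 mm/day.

P ≈ 42.2 mm/day

dPW/dt = -6.16 mm/day.
P = E + C − dPW/dt = 2.7 + (33.3) − (-6.16) = 42.2 mm/day.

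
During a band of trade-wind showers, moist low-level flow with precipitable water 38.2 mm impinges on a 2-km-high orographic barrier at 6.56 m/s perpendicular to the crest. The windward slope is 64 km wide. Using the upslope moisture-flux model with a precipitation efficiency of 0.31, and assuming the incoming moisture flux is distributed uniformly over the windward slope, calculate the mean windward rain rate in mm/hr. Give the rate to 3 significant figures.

R ≈ 4.37 mm/hr

Incoming column moisture flux per unit ridge length: F = V × PW = 6.56 × 38.2 = 250.592 mm·m/s.
Spread over the 64 km slope with efficiency ε = 0.31: R = ε·F/W = 0.31 × 250.592 / 64000 m = 1.214e-03 mm/s.
R = 1.214e-03 × 3600 = 4.37 mm/hr.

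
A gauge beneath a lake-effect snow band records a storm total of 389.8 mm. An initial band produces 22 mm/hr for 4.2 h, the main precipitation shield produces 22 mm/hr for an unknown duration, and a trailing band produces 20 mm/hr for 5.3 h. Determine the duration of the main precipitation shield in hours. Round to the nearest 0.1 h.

Known phases: 22 × 4.2 + 20 × 5.3 = 92.4 + 106 = 198.4 mm.
Remaining depth = 389.8 − 198.4 = 191.4 mm.
Duration = 191.4 / 22 = 8.7 h.

duration ≈ 8.7 h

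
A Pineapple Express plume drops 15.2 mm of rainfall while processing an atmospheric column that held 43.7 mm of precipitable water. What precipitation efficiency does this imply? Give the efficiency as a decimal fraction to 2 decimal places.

ε = rainfall / PW = 15.2 / 43.7 = 0.35.

ε ≈ 0.35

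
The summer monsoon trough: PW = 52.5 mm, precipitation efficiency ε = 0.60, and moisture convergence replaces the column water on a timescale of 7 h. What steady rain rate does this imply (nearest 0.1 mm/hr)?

R ≈ 4.5 mm/hr

Each overturning extracts ε × PW = 0.60 × 52.5 = 31.5 mm.
Rate = ε·PW / τ = 31.5 / 7 h = 4.5 mm/hr.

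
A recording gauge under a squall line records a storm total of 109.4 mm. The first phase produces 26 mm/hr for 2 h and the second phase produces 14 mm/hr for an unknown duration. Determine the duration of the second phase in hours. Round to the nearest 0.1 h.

Known phases: 26 × 2 = 52 mm.
Remaining depth = 109.4 − 52 = 57.4 mm.
Duration = 57.4 / 14 = 4.1 h.

duration ≈ 4.1 h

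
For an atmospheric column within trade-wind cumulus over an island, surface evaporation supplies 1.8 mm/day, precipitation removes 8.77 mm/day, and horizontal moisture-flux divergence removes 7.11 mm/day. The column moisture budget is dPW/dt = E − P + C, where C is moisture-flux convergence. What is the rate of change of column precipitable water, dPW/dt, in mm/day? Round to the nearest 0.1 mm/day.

dPW/dt ≈ -14.1 mm/day

dPW/dt = E − P + C = 1.8 − 8.77 + (-7.11) = -14.1 mm/day.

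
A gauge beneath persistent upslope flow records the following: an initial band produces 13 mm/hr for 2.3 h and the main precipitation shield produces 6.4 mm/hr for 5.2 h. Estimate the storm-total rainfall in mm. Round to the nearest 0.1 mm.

total ≈ 63.2 mm

Total = Σ Rᵢ Δtᵢ = 13 × 2.3 + 6.4 × 5.2
      = 29.9 + 33.28 = 63.2 mm.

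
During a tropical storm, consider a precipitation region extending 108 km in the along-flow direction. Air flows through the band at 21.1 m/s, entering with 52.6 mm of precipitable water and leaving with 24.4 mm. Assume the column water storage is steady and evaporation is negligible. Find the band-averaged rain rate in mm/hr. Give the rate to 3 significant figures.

Column moisture flux per unit crosswind length is F = V × PW.
Inflow: F_in = 21.1 × 52.6 = 1109.86 mm·m/s
Outflow: F_out = 21.1 × 24.4 = 514.84 mm·m/s
Steady-state rate R = (F_in − F_out)/L = (1109.86 − 514.84) / 108000 m = 5.509e-03 mm/s.
R = 5.509e-03 × 3600 = 19.8 mm/hr.

R ≈ 19.8 mm/hr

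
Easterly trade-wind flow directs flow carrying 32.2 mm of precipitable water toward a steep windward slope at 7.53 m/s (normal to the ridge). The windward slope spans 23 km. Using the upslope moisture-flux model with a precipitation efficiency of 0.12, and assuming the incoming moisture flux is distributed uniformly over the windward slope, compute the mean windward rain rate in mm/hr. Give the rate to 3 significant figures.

Incoming column moisture flux per unit ridge length: F = V × PW = 7.53 × 32.2 = 242.466 mm·m/s.
Spread over the 23 km slope with efficiency ε = 0.12: R = ε·F/W = 0.12 × 242.466 / 23000 m = 1.265e-03 mm/s.
R = 1.265e-03 × 3600 = 4.55 mm/hr.

R ≈ 4.55 mm/hr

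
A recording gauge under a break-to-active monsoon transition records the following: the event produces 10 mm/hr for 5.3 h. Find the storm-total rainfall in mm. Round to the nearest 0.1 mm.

total ≈ 53.0 mm

Total = Σ Rᵢ Δtᵢ = 10 × 5.3
      = 53 = 53.0 mm.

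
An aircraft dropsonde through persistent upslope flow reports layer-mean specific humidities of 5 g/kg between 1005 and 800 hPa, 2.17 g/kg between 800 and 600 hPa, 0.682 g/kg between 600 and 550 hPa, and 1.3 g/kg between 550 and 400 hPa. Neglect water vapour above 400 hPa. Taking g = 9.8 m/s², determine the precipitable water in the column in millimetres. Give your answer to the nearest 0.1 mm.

Precipitable water is the column-integrated vapour mass per unit area: PW = (1/g) Σ q̄ Δp, with q in kg/kg and Δp in Pa (1 kg/m² of water = 1 mm).
Layer 1005–800 hPa: Δp = 205 hPa = 20500 Pa, q̄ = 0.005 kg/kg → 0.005 × 20500 / 9.8 = 10.46 mm
Layer 800–600 hPa: Δp = 200 hPa = 20000 Pa, q̄ = 0.00217 kg/kg → 0.00217 × 20000 / 9.8 = 4.43 mm
Layer 600–550 hPa: Δp = 50 hPa = 5000 Pa, q̄ = 0.000682 kg/kg → 0.000682 × 5000 / 9.8 = 0.35 mm
Layer 550–400 hPa: Δp = 150 hPa = 15000 Pa, q̄ = 0.0013 kg/kg → 0.0013 × 15000 / 9.8 = 1.99 mm
PW = 10.46 + 4.43 + 0.35 + 1.99 = 17.23 ≈ 17.2 mm.

PW ≈ 17.2 mm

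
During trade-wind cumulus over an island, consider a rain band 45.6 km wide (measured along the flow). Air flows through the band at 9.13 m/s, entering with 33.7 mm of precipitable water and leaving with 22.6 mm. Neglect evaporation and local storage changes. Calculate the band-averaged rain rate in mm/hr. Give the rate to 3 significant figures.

Column moisture flux per unit crosswind length is F = V × PW.
Inflow: F_in = 9.13 × 33.7 = 307.681 mm·m/s
Outflow: F_out = 9.13 × 22.6 = 206.338 mm·m/s
Steady-state rate R = (F_in − F_out)/L = (307.681 − 206.338) / 45600 m = 2.222e-03 mm/s.
R = 2.222e-03 × 3600 = 8.00 mm/hr.

R ≈ 8.00 mm/hr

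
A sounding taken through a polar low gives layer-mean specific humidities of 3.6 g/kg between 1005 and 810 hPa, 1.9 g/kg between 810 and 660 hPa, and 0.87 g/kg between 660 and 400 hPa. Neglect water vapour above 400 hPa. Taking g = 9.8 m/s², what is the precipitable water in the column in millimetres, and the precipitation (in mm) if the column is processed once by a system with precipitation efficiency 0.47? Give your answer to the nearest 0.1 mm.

PW ≈ 12.4 mm; precipitation ≈ 5.8 mm

Precipitable water is the column-integrated vapour mass per unit area: PW = (1/g) Σ q̄ Δp, with q in kg/kg and Δp in Pa (1 kg/m² of water = 1 mm).
Layer 1005–810 hPa: Δp = 195 hPa = 19500 Pa, q̄ = 0.0036 kg/kg → 0.0036 × 19500 / 9.8 = 7.16 mm
Layer 810–660 hPa: Δp = 150 hPa = 15000 Pa, q̄ = 0.0019 kg/kg → 0.0019 × 15000 / 9.8 = 2.91 mm
Layer 660–400 hPa: Δp = 260 hPa = 26000 Pa, q̄ = 0.00087 kg/kg → 0.00087 × 26000 / 9.8 = 2.31 mm
PW = 7.16 + 2.91 + 2.31 = 12.38 ≈ 12.4 mm.
Precipitation = ε × PW = 0.47 × 12.4 = 5.8 mm.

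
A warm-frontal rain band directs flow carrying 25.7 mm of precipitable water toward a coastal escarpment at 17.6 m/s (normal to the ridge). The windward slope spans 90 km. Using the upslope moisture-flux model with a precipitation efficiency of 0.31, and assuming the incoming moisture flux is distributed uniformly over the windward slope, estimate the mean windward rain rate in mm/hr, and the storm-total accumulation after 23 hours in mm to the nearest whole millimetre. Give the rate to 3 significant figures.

Incoming column moisture flux per unit ridge length: F = V × PW = 17.6 × 25.7 = 452.32 mm·m/s.
Spread over the 90 km slope with efficiency ε = 0.31: R = ε·F/W = 0.31 × 452.32 / 90000 m = 1.558e-03 mm/s.
R = 1.558e-03 × 3600 = 5.61 mm/hr.
Over 23 h: total = 5.61 × 23 = 129.03 ≈ 129 mm.

R ≈ 5.61 mm/hr; total ≈ 129 mm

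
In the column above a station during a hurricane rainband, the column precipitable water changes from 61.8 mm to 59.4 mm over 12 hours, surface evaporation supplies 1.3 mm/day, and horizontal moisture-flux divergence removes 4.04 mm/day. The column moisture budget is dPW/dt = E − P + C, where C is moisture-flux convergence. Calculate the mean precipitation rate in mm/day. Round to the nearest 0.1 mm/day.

dPW/dt = (59.4 − 61.8) mm / (12/24 day) = -4.800 mm/day.
P = E + C − dPW/dt = 1.3 + (-4.04) − (-4.800) = 2.1 mm/day.

P ≈ 2.1 mm/day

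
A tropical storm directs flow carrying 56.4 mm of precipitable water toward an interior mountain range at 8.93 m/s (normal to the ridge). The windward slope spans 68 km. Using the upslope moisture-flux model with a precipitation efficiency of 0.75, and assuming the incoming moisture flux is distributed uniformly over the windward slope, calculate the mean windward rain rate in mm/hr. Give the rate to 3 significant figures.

R ≈ 20.0 mm/hr

Incoming column moisture flux per unit ridge length: F = V × PW = 8.93 × 56.4 = 503.652 mm·m/s.
Spread over the 68 km slope with efficiency ε = 0.75: R = ε·F/W = 0.75 × 503.652 / 68000 m = 5.555e-03 mm/s.
R = 5.555e-03 × 3600 = 20.0 mm/hr.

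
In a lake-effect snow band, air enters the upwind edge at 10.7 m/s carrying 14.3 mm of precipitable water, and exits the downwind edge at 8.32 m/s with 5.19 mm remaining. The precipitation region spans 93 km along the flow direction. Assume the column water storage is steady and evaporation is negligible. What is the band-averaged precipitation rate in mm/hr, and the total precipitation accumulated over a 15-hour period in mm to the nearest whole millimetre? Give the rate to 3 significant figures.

R ≈ 4.25 mm/hr; total ≈ 64 mm

Column moisture flux per unit crosswind length is F = V × PW.
Inflow: F_in = 10.7 × 14.3 = 153.01 mm·m/s
Outflow: F_out = 8.32 × 5.19 = 43.1808 mm·m/s
Steady-state rate R = (F_in − F_out)/L = (153.01 − 43.1808) / 93000 m = 1.181e-03 mm/s.
R = 1.181e-03 × 3600 = 4.25 mm/hr.
Over 15 h: total = 4.25 × 15 = 63.75 ≈ 64 mm.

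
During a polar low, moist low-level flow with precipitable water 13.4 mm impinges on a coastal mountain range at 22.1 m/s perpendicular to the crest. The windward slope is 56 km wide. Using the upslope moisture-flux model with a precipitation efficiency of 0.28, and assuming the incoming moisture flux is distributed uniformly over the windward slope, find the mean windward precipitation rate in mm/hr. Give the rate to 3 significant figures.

R ≈ 5.33 mm/hr

Incoming column moisture flux per unit ridge length: F = V × PW = 22.1 × 13.4 = 296.14 mm·m/s.
Spread over the 56 km slope with efficiency ε = 0.28: R = ε·F/W = 0.28 × 296.14 / 56000 m = 1.481e-03 mm/s.
R = 1.481e-03 × 3600 = 5.33 mm/hr.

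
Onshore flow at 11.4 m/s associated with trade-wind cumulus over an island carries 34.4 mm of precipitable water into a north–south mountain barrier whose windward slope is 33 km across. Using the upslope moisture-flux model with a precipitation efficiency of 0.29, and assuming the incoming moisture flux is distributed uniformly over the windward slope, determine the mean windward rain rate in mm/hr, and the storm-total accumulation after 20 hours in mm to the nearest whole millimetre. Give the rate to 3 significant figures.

Incoming column moisture flux per unit ridge length: F = V × PW = 11.4 × 34.4 = 392.16 mm·m/s.
Spread over the 33 km slope with efficiency ε = 0.29: R = ε·F/W = 0.29 × 392.16 / 33000 m = 3.446e-03 mm/s.
R = 3.446e-03 × 3600 = 12.4 mm/hr.
Over 20 h: total = 12.4 × 20 = 248 mm.

R ≈ 12.4 mm/hr; total ≈ 248 mm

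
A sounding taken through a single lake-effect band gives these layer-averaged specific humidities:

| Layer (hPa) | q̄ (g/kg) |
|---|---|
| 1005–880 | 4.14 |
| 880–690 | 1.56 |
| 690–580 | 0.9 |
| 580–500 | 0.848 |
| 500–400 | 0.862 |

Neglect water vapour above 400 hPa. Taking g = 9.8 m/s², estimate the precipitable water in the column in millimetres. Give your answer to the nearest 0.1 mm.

PW ≈ 10.9 mm

Precipitable water is the column-integrated vapour mass per unit area: PW = (1/g) Σ q̄ Δp, with q in kg/kg and Δp in Pa (1 kg/m² of water = 1 mm).
Layer 1005–880 hPa: Δp = 125 hPa = 12500 Pa, q̄ = 0.00414 kg/kg → 0.00414 × 12500 / 9.8 = 5.28 mm
Layer 880–690 hPa: Δp = 190 hPa = 19000 Pa, q̄ = 0.00156 kg/kg → 0.00156 × 19000 / 9.8 = 3.02 mm
Layer 690–580 hPa: Δp = 110 hPa = 11000 Pa, q̄ = 0.0009 kg/kg → 0.0009 × 11000 / 9.8 = 1.01 mm
Layer 580–500 hPa: Δp = 80 hPa = 8000 Pa, q̄ = 0.000848 kg/kg → 0.000848 × 8000 / 9.8 = 0.69 mm
Layer 500–400 hPa: Δp = 100 hPa = 10000 Pa, q̄ = 0.000862 kg/kg → 0.000862 × 10000 / 9.8 = 0.88 mm
PW = 5.28 + 3.02 + 1.01 + 0.69 + 0.88 = 10.88 ≈ 10.9 mm.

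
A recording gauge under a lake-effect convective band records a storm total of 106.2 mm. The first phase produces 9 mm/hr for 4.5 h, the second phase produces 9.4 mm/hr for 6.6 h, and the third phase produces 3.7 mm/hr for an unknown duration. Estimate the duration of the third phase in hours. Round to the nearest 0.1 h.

Known phases: 9 × 4.5 + 9.4 × 6.6 = 40.5 + 62.04 = 102.54 mm.
Remaining depth = 106.2 − 102.54 = 3.66 mm.
Duration = 3.66 / 3.7 = 1.0 h.

duration ≈ 1.0 h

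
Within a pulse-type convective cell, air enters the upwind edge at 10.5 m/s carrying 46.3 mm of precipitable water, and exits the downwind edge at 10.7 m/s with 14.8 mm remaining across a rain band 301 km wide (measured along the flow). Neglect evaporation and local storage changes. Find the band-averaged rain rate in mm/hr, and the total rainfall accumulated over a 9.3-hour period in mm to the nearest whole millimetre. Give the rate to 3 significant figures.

Column moisture flux per unit crosswind length is F = V × PW.
Inflow: F_in = 10.5 × 46.3 = 486.15 mm·m/s
Outflow: F_out = 10.7 × 14.8 = 158.36 mm·m/s
Steady-state rate R = (F_in − F_out)/L = (486.15 − 158.36) / 301000 m = 1.089e-03 mm/s.
R = 1.089e-03 × 3600 = 3.92 mm/hr.
Over 9.3 h: total = 3.92 × 9.3 = 36.456 ≈ 36 mm.

R ≈ 3.92 mm/hr; total ≈ 36 mm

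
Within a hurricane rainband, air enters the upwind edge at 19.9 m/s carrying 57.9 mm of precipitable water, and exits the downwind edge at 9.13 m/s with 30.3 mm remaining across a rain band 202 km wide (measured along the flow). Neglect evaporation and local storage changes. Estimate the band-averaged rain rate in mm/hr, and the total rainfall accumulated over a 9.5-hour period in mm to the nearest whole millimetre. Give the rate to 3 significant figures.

R ≈ 15.6 mm/hr; total ≈ 148 mm

Column moisture flux per unit crosswind length is F = V × PW.
Inflow: F_in = 19.9 × 57.9 = 1152.21 mm·m/s
Outflow: F_out = 9.13 × 30.3 = 276.639 mm·m/s
Steady-state rate R = (F_in − F_out)/L = (1152.21 − 276.639) / 202000 m = 4.335e-03 mm/s.
R = 4.335e-03 × 3600 = 15.6 mm/hr.
Over 9.5 h: total = 15.6 × 9.5 = 148.2 ≈ 148 mm.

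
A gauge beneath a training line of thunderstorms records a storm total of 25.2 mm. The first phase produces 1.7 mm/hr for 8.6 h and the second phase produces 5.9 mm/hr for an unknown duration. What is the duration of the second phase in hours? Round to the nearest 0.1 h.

duration ≈ 1.8 h

Known phases: 1.7 × 8.6 = 14.62 mm.
Remaining depth = 25.2 − 14.62 = 10.58 mm.
Duration = 10.58 / 5.9 = 1.8 h.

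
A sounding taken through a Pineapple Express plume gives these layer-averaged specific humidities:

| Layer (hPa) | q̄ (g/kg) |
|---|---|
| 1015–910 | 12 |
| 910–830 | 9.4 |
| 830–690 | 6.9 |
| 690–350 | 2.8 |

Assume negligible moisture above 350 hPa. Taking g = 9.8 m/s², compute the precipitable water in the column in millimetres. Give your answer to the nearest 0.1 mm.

PW ≈ 40.1 mm

Precipitable water is the column-integrated vapour mass per unit area: PW = (1/g) Σ q̄ Δp, with q in kg/kg and Δp in Pa (1 kg/m² of water = 1 mm).
Layer 1015–910 hPa: Δp = 105 hPa = 10500 Pa, q̄ = 0.012 kg/kg → 0.012 × 10500 / 9.8 = 12.86 mm
Layer 910–830 hPa: Δp = 80 hPa = 8000 Pa, q̄ = 0.0094 kg/kg → 0.0094 × 8000 / 9.8 = 7.67 mm
Layer 830–690 hPa: Δp = 140 hPa = 14000 Pa, q̄ = 0.0069 kg/kg → 0.0069 × 14000 / 9.8 = 9.86 mm
Layer 690–350 hPa: Δp = 340 hPa = 34000 Pa, q̄ = 0.0028 kg/kg → 0.0028 × 34000 / 9.8 = 9.71 mm
PW = 12.86 + 7.67 + 9.86 + 9.71 = 40.10 ≈ 40.1 mm.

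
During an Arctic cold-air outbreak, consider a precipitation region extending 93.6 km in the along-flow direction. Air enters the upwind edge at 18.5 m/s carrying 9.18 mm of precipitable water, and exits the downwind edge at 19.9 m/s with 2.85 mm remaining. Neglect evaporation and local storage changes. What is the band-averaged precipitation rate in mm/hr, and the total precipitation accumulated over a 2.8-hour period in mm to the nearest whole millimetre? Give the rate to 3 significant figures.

Column moisture flux per unit crosswind length is F = V × PW.
Inflow: F_in = 18.5 × 9.18 = 169.83 mm·m/s
Outflow: F_out = 19.9 × 2.85 = 56.715 mm·m/s
Steady-state rate R = (F_in − F_out)/L = (169.83 − 56.715) / 93600 m = 1.208e-03 mm/s.
R = 1.208e-03 × 3600 = 4.35 mm/hr.
Over 2.8 h: total = 4.35 × 2.8 = 12.18 ≈ 12 mm.

R ≈ 4.35 mm/hr; total ≈ 12 mm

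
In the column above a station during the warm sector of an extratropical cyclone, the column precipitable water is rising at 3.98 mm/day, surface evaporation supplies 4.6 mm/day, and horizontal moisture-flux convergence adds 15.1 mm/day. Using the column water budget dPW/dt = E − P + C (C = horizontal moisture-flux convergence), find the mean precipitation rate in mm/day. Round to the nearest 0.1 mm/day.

dPW/dt = +3.98 mm/day.
P = E + C − dPW/dt = 4.6 + (15.1) − (+3.98) = 15.7 mm/day.

P ≈ 15.7 mm/day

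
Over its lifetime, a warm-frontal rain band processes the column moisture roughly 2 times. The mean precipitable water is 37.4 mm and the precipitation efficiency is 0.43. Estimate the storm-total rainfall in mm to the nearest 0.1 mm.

rainfall ≈ 32.2 mm

Each cycle deposits ε × PW = 0.43 × 37.4 = 16.082 mm.
Over 2 cycles: 2 × 16.082 = 32.2 mm.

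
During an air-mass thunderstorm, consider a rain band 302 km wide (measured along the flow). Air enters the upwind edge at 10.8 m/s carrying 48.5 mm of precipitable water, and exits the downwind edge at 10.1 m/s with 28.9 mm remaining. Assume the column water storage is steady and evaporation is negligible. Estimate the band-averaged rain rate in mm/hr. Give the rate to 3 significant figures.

Column moisture flux per unit crosswind length is F = V × PW.
Inflow: F_in = 10.8 × 48.5 = 523.8 mm·m/s
Outflow: F_out = 10.1 × 28.9 = 291.89 mm·m/s
Steady-state rate R = (F_in − F_out)/L = (523.8 − 291.89) / 302000 m = 7.679e-04 mm/s.
R = 7.679e-04 × 3600 = 2.76 mm/hr.

R ≈ 2.76 mm/hr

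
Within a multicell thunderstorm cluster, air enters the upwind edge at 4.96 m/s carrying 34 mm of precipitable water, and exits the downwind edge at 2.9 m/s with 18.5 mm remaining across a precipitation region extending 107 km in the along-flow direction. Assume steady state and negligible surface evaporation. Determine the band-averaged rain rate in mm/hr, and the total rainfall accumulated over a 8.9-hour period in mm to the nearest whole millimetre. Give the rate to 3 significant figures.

Column moisture flux per unit crosswind length is F = V × PW.
Inflow: F_in = 4.96 × 34 = 168.64 mm·m/s
Outflow: F_out = 2.9 × 18.5 = 53.65 mm·m/s
Steady-state rate R = (F_in − F_out)/L = (168.64 − 53.65) / 107000 m = 1.075e-03 mm/s.
R = 1.075e-03 × 3600 = 3.87 mm/hr.
Over 8.9 h: total = 3.87 × 8.9 = 34.443 ≈ 34 mm.

R ≈ 3.87 mm/hr; total ≈ 34 mm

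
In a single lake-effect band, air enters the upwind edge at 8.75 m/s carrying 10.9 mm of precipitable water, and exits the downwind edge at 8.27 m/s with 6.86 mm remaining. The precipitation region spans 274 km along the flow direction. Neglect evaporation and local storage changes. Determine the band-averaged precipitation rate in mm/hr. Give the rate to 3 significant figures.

Column moisture flux per unit crosswind length is F = V × PW.
Inflow: F_in = 8.75 × 10.9 = 95.375 mm·m/s
Outflow: F_out = 8.27 × 6.86 = 56.7322 mm·m/s
Steady-state rate R = (F_in − F_out)/L = (95.375 − 56.7322) / 274000 m = 1.410e-04 mm/s.
R = 1.410e-04 × 3600 = 0.508 mm/hr.

R ≈ 0.508 mm/hr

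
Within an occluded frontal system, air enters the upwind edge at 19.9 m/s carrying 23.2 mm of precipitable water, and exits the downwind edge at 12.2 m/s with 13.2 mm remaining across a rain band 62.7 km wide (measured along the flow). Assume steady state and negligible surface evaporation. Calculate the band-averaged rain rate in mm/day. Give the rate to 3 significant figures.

Column moisture flux per unit crosswind length is F = V × PW.
Inflow: F_in = 19.9 × 23.2 = 461.68 mm·m/s
Outflow: F_out = 12.2 × 13.2 = 161.04 mm·m/s
Steady-state rate R = (F_in − F_out)/L = (461.68 − 161.04) / 62700 m = 4.795e-03 mm/s.
R = 4.795e-03 × 3600 × 24 = 414 mm/day.

R ≈ 414 mm/day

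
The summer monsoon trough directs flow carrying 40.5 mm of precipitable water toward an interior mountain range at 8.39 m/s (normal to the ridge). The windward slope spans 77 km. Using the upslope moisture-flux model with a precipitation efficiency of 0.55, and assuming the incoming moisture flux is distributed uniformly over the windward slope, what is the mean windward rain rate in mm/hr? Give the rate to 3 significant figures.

Incoming column moisture flux per unit ridge length: F = V × PW = 8.39 × 40.5 = 339.795 mm·m/s.
Spread over the 77 km slope with efficiency ε = 0.55: R = ε·F/W = 0.55 × 339.795 / 77000 m = 2.427e-03 mm/s.
R = 2.427e-03 × 3600 = 8.74 mm/hr.

R ≈ 8.74 mm/hr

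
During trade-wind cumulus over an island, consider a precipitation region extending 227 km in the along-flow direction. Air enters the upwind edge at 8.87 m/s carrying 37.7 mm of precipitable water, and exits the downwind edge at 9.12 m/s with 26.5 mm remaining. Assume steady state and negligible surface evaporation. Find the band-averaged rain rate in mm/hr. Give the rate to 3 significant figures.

R ≈ 1.47 mm/hr

Column moisture flux per unit crosswind length is F = V × PW.
Inflow: F_in = 8.87 × 37.7 = 334.399 mm·m/s
Outflow: F_out = 9.12 × 26.5 = 241.68 mm·m/s
Steady-state rate R = (F_in − F_out)/L = (334.399 − 241.68) / 227000 m = 4.085e-04 mm/s.
R = 4.085e-04 × 3600 = 1.47 mm/hr.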